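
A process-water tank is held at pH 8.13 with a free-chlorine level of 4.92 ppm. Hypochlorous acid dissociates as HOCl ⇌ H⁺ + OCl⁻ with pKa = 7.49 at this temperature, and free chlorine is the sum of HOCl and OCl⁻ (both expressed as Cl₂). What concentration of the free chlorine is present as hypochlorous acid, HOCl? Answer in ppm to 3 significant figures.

0.917 ppm

[OCl⁻]/[HOCl] = 10^(pH − pKa) = 10^(8.13 − 7.49) = 10^0.64 = 4.365.
Fraction as HOCl = 1 / (1 + 4.365) = 0.1864.
HOCl = 0.1864 × 4.92 ppm = 0.917 ppm.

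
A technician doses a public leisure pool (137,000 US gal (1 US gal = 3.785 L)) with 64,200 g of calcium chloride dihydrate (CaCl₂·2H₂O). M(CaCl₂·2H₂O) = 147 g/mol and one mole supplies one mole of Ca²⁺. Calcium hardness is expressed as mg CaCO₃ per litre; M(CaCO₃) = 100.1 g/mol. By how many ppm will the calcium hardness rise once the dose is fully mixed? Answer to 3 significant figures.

84.3 ppm

Volume: 137,000 US gal × 3.785 L/gal = 518,545 L.
Moles of Ca²⁺: 64,200 g ÷ 147 g/mol = 436.7 mol.
As CaCO₃: 436.7 mol × 100.1 g/mol = 43,720 g.
Rise: 43,720 g / 518,545 L × 1000 = 84.31 mg/L.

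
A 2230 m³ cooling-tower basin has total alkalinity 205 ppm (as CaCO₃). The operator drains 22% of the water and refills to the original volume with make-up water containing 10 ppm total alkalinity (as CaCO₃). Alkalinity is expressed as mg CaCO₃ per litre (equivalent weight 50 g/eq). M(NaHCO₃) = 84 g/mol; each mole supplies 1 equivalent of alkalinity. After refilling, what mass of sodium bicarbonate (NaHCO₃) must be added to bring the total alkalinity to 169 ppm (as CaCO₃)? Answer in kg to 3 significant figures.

Volume: 2230 m³ = 2,230,000 L.
After draining 22% and refilling: 205 × 0.78 + 10 × 0.22 = 162.1 ppm.
Deficit to target: 169 − 162.1 = 6.9 mg/L.
As CaCO₃: 6.9 mg/L × 2,230,000 L = 15,390 g; ÷ 50 g/eq ÷ 1 = 307.7 mol NaHCO₃.
Mass: 307.7 × 84 = 25,850 g.

25.9 kg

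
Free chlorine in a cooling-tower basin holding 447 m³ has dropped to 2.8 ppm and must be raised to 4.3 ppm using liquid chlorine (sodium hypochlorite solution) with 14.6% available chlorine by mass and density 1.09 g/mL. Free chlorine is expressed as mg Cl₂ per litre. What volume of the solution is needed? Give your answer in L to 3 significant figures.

Volume: 447 m³ = 447,000 L.
Chlorine deficit: 4.3 − 2.8 = 1.5 ppm = 1.5 mg/L as Cl₂.
Cl₂ equivalent needed: 1.5 mg/L × 447,000 L = 670,500 mg = 670.5 g.
Product at 14.6% available chlorine: 670.5 / 0.146 = 4592 g.
Volume at density 1.09 g/mL: 4592 g ÷ 1.09 g/mL = 4213 mL.

4.21 L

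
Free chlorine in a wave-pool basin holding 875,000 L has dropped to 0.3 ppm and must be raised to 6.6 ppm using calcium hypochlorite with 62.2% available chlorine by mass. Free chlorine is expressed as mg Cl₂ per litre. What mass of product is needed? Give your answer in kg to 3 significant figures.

8.86 kg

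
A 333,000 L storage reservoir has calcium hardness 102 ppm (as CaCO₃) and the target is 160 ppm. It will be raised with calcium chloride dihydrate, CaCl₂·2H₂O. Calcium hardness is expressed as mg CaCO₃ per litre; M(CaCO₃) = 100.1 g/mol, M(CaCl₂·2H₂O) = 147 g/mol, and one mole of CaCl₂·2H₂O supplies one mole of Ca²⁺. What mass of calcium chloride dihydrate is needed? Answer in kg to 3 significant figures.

Hardness to add: (160 − 102) = 58 mg/L as CaCO₃ × 333,000 L = 19,310 g as CaCO₃.
Moles of Ca²⁺ (1 mol Ca²⁺ ≡ 1 mol CaCO₃): 19,310 / 100.1 g/mol = 192.9 mol.
Mass of CaCl₂·2H₂O: 192.9 × 147 = 28,360 g.

28.4 kg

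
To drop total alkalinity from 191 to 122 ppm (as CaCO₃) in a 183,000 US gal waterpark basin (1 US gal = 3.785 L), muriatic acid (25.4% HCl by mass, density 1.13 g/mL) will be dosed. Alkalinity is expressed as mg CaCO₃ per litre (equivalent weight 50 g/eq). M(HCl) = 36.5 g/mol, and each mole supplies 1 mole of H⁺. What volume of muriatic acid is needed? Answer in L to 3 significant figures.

122 L

Volume: 183,000 US gal × 3.785 L/gal = 692,655 L.
Alkalinity to neutralize: (191 − 122) = 69 mg/L as CaCO₃ × 692,655 L = 47,790 g as CaCO₃.
Equivalents of H⁺ required: 47,790 ÷ 50 g/eq = 955.9 eq = 955.9 mol HCl.
Mass of HCl: 955.9 × 36.5 = 34,890 g.
Mass of 25.4% solution: 34,890 / 0.254 = 137,400 g.
Volume: 137,400 g ÷ 1.13 g/mL = 121,600 mL.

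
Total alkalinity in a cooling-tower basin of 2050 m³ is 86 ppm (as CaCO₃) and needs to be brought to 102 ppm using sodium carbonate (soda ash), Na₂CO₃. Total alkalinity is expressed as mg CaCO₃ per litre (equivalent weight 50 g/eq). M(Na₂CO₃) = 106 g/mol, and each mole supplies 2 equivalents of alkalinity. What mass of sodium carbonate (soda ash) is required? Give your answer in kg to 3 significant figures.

Volume: 2050 m³ = 2,050,000 L.
Alkalinity to add: (102 − 86) = 16 mg/L as CaCO₃ × 2,050,000 L = 32,800 g as CaCO₃.
Equivalents: 32,800 g ÷ 50 g/eq = 656 eq.
Each mole of Na₂CO₃ supplies 2 eq, so 656 / 2 = 328 mol.
Mass: 328 mol × 106 g/mol = 34,770 g.

34.8 kg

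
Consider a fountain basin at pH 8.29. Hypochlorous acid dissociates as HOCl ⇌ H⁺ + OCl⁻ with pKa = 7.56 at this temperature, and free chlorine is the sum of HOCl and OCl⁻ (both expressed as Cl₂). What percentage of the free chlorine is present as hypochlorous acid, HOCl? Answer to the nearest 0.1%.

[OCl⁻]/[HOCl] = 10^(pH − pKa) = 10^(8.29 − 7.56) = 10^0.73 = 5.37.
Fraction as HOCl = 1 / (1 + 5.37) = 0.157.

15.7%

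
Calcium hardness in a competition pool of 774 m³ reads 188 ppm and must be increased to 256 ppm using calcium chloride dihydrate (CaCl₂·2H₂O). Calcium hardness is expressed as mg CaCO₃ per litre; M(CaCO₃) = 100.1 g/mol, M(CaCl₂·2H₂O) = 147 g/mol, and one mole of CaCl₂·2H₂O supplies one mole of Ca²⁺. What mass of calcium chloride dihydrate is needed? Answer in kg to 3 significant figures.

77.3 kg

Volume: 774 m³ = 774,000 L.
Hardness to add: (256 − 188) = 68 mg/L as CaCO₃ × 774,000 L = 52,630 g as CaCO₃.
Moles of Ca²⁺ (1 mol Ca²⁺ ≡ 1 mol CaCO₃): 52,630 / 100.1 g/mol = 525.8 mol.
Mass of CaCl₂·2H₂O: 525.8 × 147 = 77,290 g.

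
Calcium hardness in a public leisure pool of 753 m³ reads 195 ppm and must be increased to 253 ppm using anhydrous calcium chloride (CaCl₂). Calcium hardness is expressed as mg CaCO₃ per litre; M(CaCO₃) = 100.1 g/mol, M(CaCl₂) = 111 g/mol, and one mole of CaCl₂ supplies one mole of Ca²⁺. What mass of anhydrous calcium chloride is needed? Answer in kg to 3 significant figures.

Volume: 753 m³ = 753,000 L.
Hardness to add: (253 − 195) = 58 mg/L as CaCO₃ × 753,000 L = 43,670 g as CaCO₃.
Moles of Ca²⁺ (1 mol Ca²⁺ ≡ 1 mol CaCO₃): 43,670 / 100.1 g/mol = 436.3 mol.
Mass of CaCl₂: 436.3 × 111 = 48,430 g.

48.4 kg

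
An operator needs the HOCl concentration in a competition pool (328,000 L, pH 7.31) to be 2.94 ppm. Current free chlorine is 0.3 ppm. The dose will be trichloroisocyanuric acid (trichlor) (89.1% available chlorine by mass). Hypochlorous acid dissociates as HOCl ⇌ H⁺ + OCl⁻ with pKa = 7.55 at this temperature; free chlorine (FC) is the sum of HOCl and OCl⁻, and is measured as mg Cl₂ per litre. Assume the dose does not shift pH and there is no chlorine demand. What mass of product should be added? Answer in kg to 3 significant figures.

[OCl⁻]/[HOCl] = 10^(pH − pKa) = 10^(7.31 − 7.55) = 0.5754; fraction as HOCl = 1/(1 + 0.5754) = 0.6347.
Free chlorine required for 2.94 ppm HOCl: 2.94 / 0.6347 = 4.632 ppm.
FC to add: 4.632 − 0.3 = 4.332 mg/L as Cl₂.
Cl₂ equivalent: 4.332 mg/L × 328,000 L = 1421 g.
Product at 89.1% available Cl: 1421 / 0.891 = 1595 g.

1.59 kg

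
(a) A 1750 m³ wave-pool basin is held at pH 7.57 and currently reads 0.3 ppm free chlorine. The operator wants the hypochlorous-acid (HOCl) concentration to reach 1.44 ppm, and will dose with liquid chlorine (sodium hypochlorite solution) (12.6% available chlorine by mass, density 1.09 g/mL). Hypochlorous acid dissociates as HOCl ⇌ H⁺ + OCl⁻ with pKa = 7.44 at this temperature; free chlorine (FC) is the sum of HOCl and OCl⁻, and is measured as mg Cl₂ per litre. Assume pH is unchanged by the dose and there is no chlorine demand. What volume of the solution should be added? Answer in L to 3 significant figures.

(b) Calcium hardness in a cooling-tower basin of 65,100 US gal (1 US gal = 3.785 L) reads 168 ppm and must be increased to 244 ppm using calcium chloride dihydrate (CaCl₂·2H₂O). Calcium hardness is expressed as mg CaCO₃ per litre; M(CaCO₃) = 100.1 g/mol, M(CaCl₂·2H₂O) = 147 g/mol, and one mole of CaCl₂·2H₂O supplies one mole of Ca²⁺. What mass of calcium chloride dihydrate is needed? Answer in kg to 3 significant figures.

(a) Volume: 1750 m³ = 1,750,000 L.
(a) [OCl⁻]/[HOCl] = 10^(pH − pKa) = 10^(7.57 − 7.44) = 1.349; fraction as HOCl = 1/(1 + 1.349) = 0.4257.
(a) Free chlorine required for 1.44 ppm HOCl: 1.44 / 0.4257 = 3.383 ppm.
(a) FC to add: 3.383 − 0.3 = 3.083 mg/L as Cl₂.
(a) Cl₂ equivalent: 3.083 mg/L × 1,750,000 L = 5394 g.
(a) Product at 12.6% available Cl: 5394 / 0.126 = 42,810 g.
(a) Volume: 42,810 g ÷ 1.09 g/mL = 39,280 mL.

(b) Volume: 65,100 US gal × 3.785 L/gal = 246,404 L.
(b) Hardness to add: (244 − 168) = 76 mg/L as CaCO₃ × 246,404 L = 18,730 g as CaCO₃.
(b) Moles of Ca²⁺ (1 mol Ca²⁺ ≡ 1 mol CaCO₃): 18,730 / 100.1 g/mol = 187.1 mol.
(b) Mass of CaCl₂·2H₂O: 187.1 × 147 = 27,500 g.

(a) 39.3 L; (b) 27.5 kg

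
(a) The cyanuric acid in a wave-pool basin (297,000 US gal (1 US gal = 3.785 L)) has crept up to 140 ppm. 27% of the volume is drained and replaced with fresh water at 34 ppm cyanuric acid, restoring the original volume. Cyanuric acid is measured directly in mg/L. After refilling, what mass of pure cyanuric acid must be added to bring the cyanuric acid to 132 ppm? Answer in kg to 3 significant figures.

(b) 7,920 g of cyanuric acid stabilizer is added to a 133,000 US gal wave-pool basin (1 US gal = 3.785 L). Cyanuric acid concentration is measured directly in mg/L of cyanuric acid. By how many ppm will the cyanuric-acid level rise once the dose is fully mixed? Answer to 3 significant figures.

(a) Volume: 297,000 US gal × 3.785 L/gal = 1,124,145 L.
(a) After draining 27% and refilling: 140 × 0.73 + 34 × 0.27 = 111.38 ppm.
(a) Deficit to target: 132 − 111.38 = 20.62 mg/L.
(a) Mass: 20.62 mg/L × 1,124,145 L = 23,180 g cyanuric acid.

(b) Volume: 133,000 US gal × 3.785 L/gal = 503,405 L.
(b) Rise: 7,920 g / 503,405 L × 1000 = 15.73 mg/L.

(a) 23.2 kg; (b) 15.7 ppm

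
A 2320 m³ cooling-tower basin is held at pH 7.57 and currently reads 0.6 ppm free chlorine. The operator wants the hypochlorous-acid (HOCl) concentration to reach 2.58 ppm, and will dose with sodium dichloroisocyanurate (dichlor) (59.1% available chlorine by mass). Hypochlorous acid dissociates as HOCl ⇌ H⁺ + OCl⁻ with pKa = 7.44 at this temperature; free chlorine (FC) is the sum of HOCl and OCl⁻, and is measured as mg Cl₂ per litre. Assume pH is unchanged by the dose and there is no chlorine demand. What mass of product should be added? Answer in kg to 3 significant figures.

21.4 kg

Volume: 2320 m³ = 2,320,000 L.
[OCl⁻]/[HOCl] = 10^(pH − pKa) = 10^(7.57 − 7.44) = 1.349; fraction as HOCl = 1/(1 + 1.349) = 0.4257.
Free chlorine required for 2.58 ppm HOCl: 2.58 / 0.4257 = 6.06 ppm.
FC to add: 6.06 − 0.6 = 5.46 mg/L as Cl₂.
Cl₂ equivalent: 5.46 mg/L × 2,320,000 L = 12,670 g.
Product at 59.1% available Cl: 12,670 / 0.591 = 21,430 g.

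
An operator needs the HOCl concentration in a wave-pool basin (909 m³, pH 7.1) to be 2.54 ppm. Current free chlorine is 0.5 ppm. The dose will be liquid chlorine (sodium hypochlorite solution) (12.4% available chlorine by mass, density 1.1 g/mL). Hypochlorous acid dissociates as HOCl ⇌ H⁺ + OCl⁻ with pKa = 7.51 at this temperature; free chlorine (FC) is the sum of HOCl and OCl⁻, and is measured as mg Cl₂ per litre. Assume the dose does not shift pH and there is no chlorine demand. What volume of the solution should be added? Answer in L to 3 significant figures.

20.2 L

Volume: 909 m³ = 909,000 L.
[OCl⁻]/[HOCl] = 10^(pH − pKa) = 10^(7.1 − 7.51) = 0.389; fraction as HOCl = 1/(1 + 0.389) = 0.7199.
Free chlorine required for 2.54 ppm HOCl: 2.54 / 0.7199 = 3.528 ppm.
FC to add: 3.528 − 0.5 = 3.028 mg/L as Cl₂.
Cl₂ equivalent: 3.028 mg/L × 909,000 L = 2753 g.
Product at 12.4% available Cl: 2753 / 0.124 = 22,200 g.
Volume: 22,200 g ÷ 1.1 g/mL = 20,180 mL.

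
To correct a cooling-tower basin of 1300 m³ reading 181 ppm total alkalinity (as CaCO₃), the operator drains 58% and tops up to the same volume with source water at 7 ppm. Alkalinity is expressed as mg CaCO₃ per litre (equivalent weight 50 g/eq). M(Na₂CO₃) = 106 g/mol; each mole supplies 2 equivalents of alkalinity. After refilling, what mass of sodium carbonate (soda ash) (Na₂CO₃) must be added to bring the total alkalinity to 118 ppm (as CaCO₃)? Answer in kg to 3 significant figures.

52.3 kg

Volume: 1300 m³ = 1,300,000 L.
After draining 58% and refilling: 181 × 0.42 + 7 × 0.58 = 80.08 ppm.
Deficit to target: 118 − 80.08 = 37.92 mg/L.
As CaCO₃: 37.92 mg/L × 1,300,000 L = 49,300 g; ÷ 50 g/eq ÷ 2 = 493 mol Na₂CO₃.
Mass: 493 × 106 = 52,250 g.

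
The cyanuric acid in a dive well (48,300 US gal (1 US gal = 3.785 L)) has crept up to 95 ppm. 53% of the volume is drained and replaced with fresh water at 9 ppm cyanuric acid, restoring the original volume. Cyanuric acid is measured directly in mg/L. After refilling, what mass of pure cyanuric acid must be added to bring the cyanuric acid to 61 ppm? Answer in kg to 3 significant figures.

Volume: 48,300 US gal × 3.785 L/gal = 182,816 L.
After draining 53% and refilling: 95 × 0.47 + 9 × 0.53 = 49.42 ppm.
Deficit to target: 61 − 49.42 = 11.58 mg/L.
Mass: 11.58 mg/L × 182,816 L = 2117 g cyanuric acid.

2.12 kg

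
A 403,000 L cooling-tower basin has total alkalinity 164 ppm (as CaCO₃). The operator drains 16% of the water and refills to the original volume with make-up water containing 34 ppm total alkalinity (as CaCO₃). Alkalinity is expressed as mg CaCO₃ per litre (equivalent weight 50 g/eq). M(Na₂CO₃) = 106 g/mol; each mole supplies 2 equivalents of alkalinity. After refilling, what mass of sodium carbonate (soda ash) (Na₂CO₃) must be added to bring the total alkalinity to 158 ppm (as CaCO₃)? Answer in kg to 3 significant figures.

6.32 kg

After draining 16% and refilling: 164 × 0.84 + 34 × 0.16 = 143.2 ppm.
Deficit to target: 158 − 143.2 = 14.8 mg/L.
As CaCO₃: 14.8 mg/L × 403,000 L = 5964 g; ÷ 50 g/eq ÷ 2 = 59.64 mol Na₂CO₃.
Mass: 59.64 × 106 = 6322 g.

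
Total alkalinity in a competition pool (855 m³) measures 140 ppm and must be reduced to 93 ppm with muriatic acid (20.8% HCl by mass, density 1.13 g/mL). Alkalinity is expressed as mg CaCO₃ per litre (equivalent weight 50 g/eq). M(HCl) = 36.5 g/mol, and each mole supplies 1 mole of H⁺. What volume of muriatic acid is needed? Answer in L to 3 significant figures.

125 L

Volume: 855 m³ = 855,000 L.
Alkalinity to neutralize: (140 − 93) = 47 mg/L as CaCO₃ × 855,000 L = 40,180 g as CaCO₃.
Equivalents of H⁺ required: 40,180 ÷ 50 g/eq = 803.7 eq = 803.7 mol HCl.
Mass of HCl: 803.7 × 36.5 = 29,340 g.
Mass of 20.8% solution: 29,340 / 0.208 = 141,000 g.
Volume: 141,000 g ÷ 1.13 g/mL = 124,800 mL.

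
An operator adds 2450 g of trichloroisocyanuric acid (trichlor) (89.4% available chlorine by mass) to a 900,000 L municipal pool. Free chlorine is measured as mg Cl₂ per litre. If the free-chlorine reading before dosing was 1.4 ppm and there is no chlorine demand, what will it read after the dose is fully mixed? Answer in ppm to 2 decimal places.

Available chlorine delivered: 2450 g × 0.894 = 2190 g as Cl₂.
Concentration rise: 2190 g / 900,000 L = 2.434 mg/L = 2.43 ppm.
Final FC: 1.4 + 2.43 = 3.83 ppm.

3.83 ppm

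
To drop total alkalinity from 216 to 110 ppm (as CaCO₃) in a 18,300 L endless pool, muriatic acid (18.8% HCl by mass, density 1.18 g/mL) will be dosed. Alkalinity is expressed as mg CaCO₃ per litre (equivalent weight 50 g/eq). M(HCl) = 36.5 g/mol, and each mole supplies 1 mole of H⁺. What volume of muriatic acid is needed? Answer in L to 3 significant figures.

6.38 L

Alkalinity to neutralize: (216 − 110) = 106 mg/L as CaCO₃ × 18,300 L = 1940 g as CaCO₃.
Equivalents of H⁺ required: 1940 ÷ 50 g/eq = 38.8 eq = 38.8 mol HCl.
Mass of HCl: 38.8 × 36.5 = 1416 g.
Mass of 18.8% solution: 1416 / 0.188 = 7532 g.
Volume: 7532 g ÷ 1.18 g/mL = 6383 mL.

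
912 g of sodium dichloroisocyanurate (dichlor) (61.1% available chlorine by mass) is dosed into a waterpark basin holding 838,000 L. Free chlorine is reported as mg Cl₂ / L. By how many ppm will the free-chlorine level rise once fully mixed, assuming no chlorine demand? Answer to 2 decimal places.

0.66 ppm

Available chlorine delivered: 912 g × 0.611 = 557.2 g as Cl₂.
Concentration rise: 557.2 g / 838,000 L = 0.665 mg/L = 0.66 ppm.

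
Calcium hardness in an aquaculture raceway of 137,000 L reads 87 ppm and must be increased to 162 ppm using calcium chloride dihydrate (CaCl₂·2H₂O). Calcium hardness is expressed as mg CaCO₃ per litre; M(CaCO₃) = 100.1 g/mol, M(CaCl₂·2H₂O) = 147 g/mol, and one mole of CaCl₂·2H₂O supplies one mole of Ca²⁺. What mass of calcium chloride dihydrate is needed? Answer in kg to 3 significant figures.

Hardness to add: (162 − 87) = 75 mg/L as CaCO₃ × 137,000 L = 10,280 g as CaCO₃.
Moles of Ca²⁺ (1 mol Ca²⁺ ≡ 1 mol CaCO₃): 10,280 / 100.1 g/mol = 102.6 mol.
Mass of CaCl₂·2H₂O: 102.6 × 147 = 15,090 g.

15.1 kg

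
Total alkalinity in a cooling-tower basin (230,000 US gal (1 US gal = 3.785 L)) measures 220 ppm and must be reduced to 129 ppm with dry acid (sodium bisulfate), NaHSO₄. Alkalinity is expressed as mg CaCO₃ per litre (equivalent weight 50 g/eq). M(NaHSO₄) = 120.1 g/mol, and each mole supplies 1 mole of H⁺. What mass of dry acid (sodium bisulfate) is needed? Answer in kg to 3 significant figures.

190 kg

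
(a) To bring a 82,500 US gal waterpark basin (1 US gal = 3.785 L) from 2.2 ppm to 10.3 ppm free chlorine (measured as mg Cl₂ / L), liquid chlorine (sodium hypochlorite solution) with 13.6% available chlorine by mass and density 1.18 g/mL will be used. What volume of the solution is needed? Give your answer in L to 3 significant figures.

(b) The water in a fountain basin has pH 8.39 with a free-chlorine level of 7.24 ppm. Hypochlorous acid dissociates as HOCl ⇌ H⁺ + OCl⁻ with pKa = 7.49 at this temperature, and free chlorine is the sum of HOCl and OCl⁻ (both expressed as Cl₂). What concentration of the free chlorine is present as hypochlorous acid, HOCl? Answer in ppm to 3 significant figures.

(a) Volume: 82,500 US gal × 3.785 L/gal = 312,262 L.
(a) Chlorine deficit: 10.3 − 2.2 = 8.1 ppm = 8.1 mg/L as Cl₂.
(a) Cl₂ equivalent needed: 8.1 mg/L × 312,262 L = 2,529,000 mg = 2529 g.
(a) Product at 13.6% available chlorine: 2529 / 0.136 = 18,600 g.
(a) Volume at density 1.18 g/mL: 18,600 g ÷ 1.18 g/mL = 15,760 mL.

(b) [OCl⁻]/[HOCl] = 10^(pH − pKa) = 10^(8.39 − 7.49) = 10^0.90 = 7.943.
(b) Fraction as HOCl = 1 / (1 + 7.943) = 0.1118.
(b) HOCl = 0.1118 × 7.24 ppm = 0.8095 ppm.

(a) 15.8 L; (b) 0.810 ppm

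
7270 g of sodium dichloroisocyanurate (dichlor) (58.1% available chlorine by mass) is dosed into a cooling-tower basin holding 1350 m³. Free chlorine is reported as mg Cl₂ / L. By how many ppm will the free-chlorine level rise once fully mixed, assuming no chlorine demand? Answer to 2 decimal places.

Volume: 1350 m³ = 1,350,000 L.
Available chlorine delivered: 7270 g × 0.581 = 4224 g as Cl₂.
Concentration rise: 4224 g / 1,350,000 L = 3.129 mg/L = 3.13 ppm.

3.13 ppm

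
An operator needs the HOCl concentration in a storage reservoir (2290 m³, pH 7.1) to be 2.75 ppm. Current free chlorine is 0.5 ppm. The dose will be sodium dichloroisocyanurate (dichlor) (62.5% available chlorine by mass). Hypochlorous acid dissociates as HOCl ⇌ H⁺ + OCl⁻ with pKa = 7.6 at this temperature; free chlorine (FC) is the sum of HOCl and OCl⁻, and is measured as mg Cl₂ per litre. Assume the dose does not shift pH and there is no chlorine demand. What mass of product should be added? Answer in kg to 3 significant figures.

Volume: 2290 m³ = 2,290,000 L.
[OCl⁻]/[HOCl] = 10^(pH − pKa) = 10^(7.1 − 7.6) = 0.3162; fraction as HOCl = 1/(1 + 0.3162) = 0.7597.
Free chlorine required for 2.75 ppm HOCl: 2.75 / 0.7597 = 3.62 ppm.
FC to add: 3.62 − 0.5 = 3.12 mg/L as Cl₂.
Cl₂ equivalent: 3.12 mg/L × 2,290,000 L = 7144 g.
Product at 62.5% available Cl: 7144 / 0.625 = 11,430 g.

11.4 kg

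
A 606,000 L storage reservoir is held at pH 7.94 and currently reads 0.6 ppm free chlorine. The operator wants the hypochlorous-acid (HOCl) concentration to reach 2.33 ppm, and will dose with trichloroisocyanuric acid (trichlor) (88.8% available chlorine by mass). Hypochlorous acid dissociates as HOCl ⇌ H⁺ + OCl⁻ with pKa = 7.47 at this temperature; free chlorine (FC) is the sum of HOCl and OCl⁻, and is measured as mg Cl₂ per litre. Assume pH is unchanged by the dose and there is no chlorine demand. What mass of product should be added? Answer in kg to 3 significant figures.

5.87 kg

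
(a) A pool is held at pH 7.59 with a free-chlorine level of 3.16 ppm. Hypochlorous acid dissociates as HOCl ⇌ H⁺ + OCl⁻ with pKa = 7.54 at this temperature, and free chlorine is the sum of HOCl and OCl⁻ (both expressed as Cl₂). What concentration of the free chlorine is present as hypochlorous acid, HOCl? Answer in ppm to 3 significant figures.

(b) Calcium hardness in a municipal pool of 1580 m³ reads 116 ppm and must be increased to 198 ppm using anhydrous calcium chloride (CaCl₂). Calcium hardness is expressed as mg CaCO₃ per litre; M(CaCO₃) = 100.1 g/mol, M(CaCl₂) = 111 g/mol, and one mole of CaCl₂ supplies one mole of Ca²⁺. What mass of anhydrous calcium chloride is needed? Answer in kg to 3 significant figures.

(a) 1.49 ppm; (b) 144 kg

(a) [OCl⁻]/[HOCl] = 10^(pH − pKa) = 10^(7.59 − 7.54) = 10^0.05 = 1.122.
(a) Fraction as HOCl = 1 / (1 + 1.122) = 0.4712.
(a) HOCl = 0.4712 × 3.16 ppm = 1.489 ppm.

(b) Volume: 1580 m³ = 1,580,000 L.
(b) Hardness to add: (198 − 116) = 82 mg/L as CaCO₃ × 1,580,000 L = 129,600 g as CaCO₃.
(b) Moles of Ca²⁺ (1 mol Ca²⁺ ≡ 1 mol CaCO₃): 129,600 / 100.1 g/mol = 1294 mol.
(b) Mass of CaCl₂: 1294 × 111 = 143,700 g.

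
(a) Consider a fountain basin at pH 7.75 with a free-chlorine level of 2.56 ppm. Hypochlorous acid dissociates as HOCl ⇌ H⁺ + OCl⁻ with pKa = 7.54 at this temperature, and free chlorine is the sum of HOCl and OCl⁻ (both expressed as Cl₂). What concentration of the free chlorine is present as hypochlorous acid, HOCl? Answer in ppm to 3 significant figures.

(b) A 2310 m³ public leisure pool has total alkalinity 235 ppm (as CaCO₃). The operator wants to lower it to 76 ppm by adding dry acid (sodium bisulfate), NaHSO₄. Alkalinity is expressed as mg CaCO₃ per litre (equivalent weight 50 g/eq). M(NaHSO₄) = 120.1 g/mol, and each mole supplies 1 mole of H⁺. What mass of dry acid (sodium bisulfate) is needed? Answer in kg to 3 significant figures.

(a) 0.976 ppm; (b) 882 kg

(a) [OCl⁻]/[HOCl] = 10^(pH − pKa) = 10^(7.75 − 7.54) = 10^0.21 = 1.622.
(a) Fraction as HOCl = 1 / (1 + 1.622) = 0.3814.
(a) HOCl = 0.3814 × 2.56 ppm = 0.9764 ppm.

(b) Volume: 2310 m³ = 2,310,000 L.
(b) Alkalinity to neutralize: (235 − 76) = 159 mg/L as CaCO₃ × 2,310,000 L = 367,300 g as CaCO₃.
(b) Equivalents of H⁺ required: 367,300 ÷ 50 g/eq = 7346 eq = 7346 mol NaHSO₄.
(b) Mass of NaHSO₄: 7346 × 120.1 = 882,200 g.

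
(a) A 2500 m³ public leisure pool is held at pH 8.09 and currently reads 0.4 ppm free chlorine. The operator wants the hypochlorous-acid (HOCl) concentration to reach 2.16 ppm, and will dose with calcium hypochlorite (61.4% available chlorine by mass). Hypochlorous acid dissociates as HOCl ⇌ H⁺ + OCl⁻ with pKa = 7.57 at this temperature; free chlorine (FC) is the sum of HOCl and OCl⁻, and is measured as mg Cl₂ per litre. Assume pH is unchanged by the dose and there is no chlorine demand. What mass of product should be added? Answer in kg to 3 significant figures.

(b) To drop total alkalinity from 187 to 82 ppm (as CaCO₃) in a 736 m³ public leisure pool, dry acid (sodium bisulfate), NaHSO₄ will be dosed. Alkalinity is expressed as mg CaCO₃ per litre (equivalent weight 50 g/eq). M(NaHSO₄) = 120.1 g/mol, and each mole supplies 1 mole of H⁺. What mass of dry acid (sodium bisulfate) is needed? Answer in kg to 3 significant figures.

(a) 36.3 kg; (b) 186 kg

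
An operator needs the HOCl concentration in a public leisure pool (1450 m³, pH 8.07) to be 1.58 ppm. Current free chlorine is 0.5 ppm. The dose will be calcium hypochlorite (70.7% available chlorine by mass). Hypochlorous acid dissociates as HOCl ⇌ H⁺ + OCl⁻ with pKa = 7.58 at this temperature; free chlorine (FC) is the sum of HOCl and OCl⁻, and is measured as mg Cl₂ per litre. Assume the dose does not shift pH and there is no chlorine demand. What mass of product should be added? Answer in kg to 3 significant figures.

12.2 kg

Volume: 1450 m³ = 1,450,000 L.
[OCl⁻]/[HOCl] = 10^(pH − pKa) = 10^(8.07 − 7.58) = 3.09; fraction as HOCl = 1/(1 + 3.09) = 0.2445.
Free chlorine required for 1.58 ppm HOCl: 1.58 / 0.2445 = 6.463 ppm.
FC to add: 6.463 − 0.5 = 5.963 mg/L as Cl₂.
Cl₂ equivalent: 5.963 mg/L × 1,450,000 L = 8646 g.
Product at 70.7% available Cl: 8646 / 0.707 = 12,230 g.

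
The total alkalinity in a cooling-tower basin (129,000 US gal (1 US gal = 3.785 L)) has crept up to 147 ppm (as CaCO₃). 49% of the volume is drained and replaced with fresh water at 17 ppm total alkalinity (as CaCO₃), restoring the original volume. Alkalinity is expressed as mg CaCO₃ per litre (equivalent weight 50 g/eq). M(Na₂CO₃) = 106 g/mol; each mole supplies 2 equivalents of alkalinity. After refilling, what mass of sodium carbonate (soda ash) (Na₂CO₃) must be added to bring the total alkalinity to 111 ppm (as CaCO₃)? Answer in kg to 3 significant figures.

Volume: 129,000 US gal × 3.785 L/gal = 488,265 L.
After draining 49% and refilling: 147 × 0.51 + 17 × 0.49 = 83.3 ppm.
Deficit to target: 111 − 83.3 = 27.7 mg/L.
As CaCO₃: 27.7 mg/L × 488,265 L = 13,520 g; ÷ 50 g/eq ÷ 2 = 135.2 mol Na₂CO₃.
Mass: 135.2 × 106 = 14,340 g.

14.3 kg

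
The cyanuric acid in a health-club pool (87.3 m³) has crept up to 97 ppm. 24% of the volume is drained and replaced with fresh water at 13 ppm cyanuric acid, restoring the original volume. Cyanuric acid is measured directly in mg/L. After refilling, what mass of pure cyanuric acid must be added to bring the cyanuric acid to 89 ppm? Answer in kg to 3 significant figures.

1.06 kg

Volume: 87.3 m³ = 87,300 L.
After draining 24% and refilling: 97 × 0.76 + 13 × 0.24 = 76.84 ppm.
Deficit to target: 89 − 76.84 = 12.16 mg/L.
Mass: 12.16 mg/L × 87,300 L = 1062 g cyanuric acid.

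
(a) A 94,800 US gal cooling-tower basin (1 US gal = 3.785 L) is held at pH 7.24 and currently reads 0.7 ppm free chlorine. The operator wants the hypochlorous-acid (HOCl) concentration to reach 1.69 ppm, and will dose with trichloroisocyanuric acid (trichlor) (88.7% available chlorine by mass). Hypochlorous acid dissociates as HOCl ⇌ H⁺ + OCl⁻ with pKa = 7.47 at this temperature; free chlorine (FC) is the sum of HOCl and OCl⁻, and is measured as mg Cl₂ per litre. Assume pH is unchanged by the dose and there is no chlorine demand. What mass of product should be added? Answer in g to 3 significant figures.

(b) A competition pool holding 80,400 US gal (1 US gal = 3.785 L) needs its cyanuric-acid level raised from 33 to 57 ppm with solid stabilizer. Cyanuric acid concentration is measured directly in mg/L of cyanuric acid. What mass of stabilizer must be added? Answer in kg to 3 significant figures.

(a) 803 g; (b) 7.30 kg

(a) Volume: 94,800 US gal × 3.785 L/gal = 358,818 L.
(a) [OCl⁻]/[HOCl] = 10^(pH − pKa) = 10^(7.24 − 7.47) = 0.5888; fraction as HOCl = 1/(1 + 0.5888) = 0.6294.
(a) Free chlorine required for 1.69 ppm HOCl: 1.69 / 0.6294 = 2.685 ppm.
(a) FC to add: 2.685 − 0.7 = 1.985 mg/L as Cl₂.
(a) Cl₂ equivalent: 1.985 mg/L × 358,818 L = 712.3 g.
(a) Product at 88.7% available Cl: 712.3 / 0.887 = 803.1 g.

(b) Volume: 80,400 US gal × 3.785 L/gal = 304,314 L.
(b) CYA to add: (57 − 33) = 24 mg/L × 304,314 L = 7304 g cyanuric acid.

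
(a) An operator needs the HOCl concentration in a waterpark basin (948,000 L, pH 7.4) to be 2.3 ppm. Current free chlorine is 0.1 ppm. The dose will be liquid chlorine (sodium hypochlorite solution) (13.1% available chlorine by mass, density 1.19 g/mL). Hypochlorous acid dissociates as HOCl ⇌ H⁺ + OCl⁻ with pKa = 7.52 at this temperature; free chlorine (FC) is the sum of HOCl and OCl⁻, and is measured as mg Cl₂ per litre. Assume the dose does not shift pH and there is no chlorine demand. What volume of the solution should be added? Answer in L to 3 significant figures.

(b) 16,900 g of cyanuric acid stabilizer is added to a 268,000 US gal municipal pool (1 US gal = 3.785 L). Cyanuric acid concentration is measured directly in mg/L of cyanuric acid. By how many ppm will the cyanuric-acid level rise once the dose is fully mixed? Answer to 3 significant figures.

(a) 24.0 L; (b) 16.7 ppm

(a) [OCl⁻]/[HOCl] = 10^(pH − pKa) = 10^(7.4 − 7.52) = 0.7586; fraction as HOCl = 1/(1 + 0.7586) = 0.5686.
(a) Free chlorine required for 2.3 ppm HOCl: 2.3 / 0.5686 = 4.045 ppm.
(a) FC to add: 4.045 − 0.1 = 3.945 mg/L as Cl₂.
(a) Cl₂ equivalent: 3.945 mg/L × 948,000 L = 3740 g.
(a) Product at 13.1% available Cl: 3740 / 0.131 = 28,550 g.
(a) Volume: 28,550 g ÷ 1.19 g/mL = 23,990 mL.

(b) Volume: 268,000 US gal × 3.785 L/gal = 1,014,380 L.
(b) Rise: 16,900 g / 1,014,380 L × 1000 = 16.66 mg/L.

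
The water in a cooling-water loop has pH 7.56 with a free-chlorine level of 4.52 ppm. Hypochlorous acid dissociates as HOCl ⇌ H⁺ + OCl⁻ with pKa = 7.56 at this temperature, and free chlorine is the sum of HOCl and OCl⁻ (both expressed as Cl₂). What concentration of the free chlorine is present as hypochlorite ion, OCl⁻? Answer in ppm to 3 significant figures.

[OCl⁻]/[HOCl] = 10^(pH − pKa) = 10^(7.56 − 7.56) = 10^0.00 = 1.
Fraction as HOCl = 1 / (1 + 1) = 0.5.
OCl⁻ = (1 − 0.5) × 4.52 ppm = 2.26 ppm.

2.26 ppm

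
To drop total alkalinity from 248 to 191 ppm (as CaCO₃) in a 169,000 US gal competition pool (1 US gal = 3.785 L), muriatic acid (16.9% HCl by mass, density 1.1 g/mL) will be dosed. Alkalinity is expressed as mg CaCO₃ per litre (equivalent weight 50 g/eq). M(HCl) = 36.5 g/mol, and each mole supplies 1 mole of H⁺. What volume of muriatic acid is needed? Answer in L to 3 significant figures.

143 L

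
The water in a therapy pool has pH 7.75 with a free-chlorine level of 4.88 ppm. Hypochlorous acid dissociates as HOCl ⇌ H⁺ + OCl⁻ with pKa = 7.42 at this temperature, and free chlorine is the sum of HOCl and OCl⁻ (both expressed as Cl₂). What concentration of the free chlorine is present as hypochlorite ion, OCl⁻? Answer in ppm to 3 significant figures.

[OCl⁻]/[HOCl] = 10^(pH − pKa) = 10^(7.75 − 7.42) = 10^0.33 = 2.138.
Fraction as HOCl = 1 / (1 + 2.138) = 0.3187.
OCl⁻ = (1 − 0.3187) × 4.88 ppm = 3.325 ppm.

3.32 ppm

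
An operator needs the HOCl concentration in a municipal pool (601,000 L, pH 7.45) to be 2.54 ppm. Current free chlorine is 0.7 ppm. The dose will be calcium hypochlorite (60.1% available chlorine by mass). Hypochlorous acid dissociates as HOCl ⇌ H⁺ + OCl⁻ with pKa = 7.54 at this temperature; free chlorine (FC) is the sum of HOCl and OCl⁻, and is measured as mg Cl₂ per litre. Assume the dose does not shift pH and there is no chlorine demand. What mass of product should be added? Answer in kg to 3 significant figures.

3.90 kg

[OCl⁻]/[HOCl] = 10^(pH − pKa) = 10^(7.45 − 7.54) = 0.8128; fraction as HOCl = 1/(1 + 0.8128) = 0.5516.
Free chlorine required for 2.54 ppm HOCl: 2.54 / 0.5516 = 4.605 ppm.
FC to add: 4.605 − 0.7 = 3.905 mg/L as Cl₂.
Cl₂ equivalent: 3.905 mg/L × 601,000 L = 2347 g.
Product at 60.1% available Cl: 2347 / 0.601 = 3905 g.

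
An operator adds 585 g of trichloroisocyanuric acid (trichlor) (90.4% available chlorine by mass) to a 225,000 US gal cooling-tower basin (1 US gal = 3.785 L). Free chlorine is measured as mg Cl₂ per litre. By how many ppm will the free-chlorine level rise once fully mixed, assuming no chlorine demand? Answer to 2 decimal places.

Volume: 225,000 US gal × 3.785 L/gal = 851,625 L.
Available chlorine delivered: 585 g × 0.904 = 528.8 g as Cl₂.
Concentration rise: 528.8 g / 851,625 L = 0.621 mg/L = 0.62 ppm.

0.62 ppm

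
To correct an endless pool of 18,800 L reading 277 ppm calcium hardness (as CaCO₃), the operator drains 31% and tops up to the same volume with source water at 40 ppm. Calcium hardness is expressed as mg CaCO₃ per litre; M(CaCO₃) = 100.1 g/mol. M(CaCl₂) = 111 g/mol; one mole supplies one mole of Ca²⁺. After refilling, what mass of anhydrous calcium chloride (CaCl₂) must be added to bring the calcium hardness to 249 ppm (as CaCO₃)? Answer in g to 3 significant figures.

After draining 31% and refilling: 277 × 0.69 + 40 × 0.31 = 203.53 ppm.
Deficit to target: 249 − 203.53 = 45.47 mg/L.
As CaCO₃: 45.47 mg/L × 18,800 L = 854.8 g; ÷ 100.1 = 8.54 mol Ca²⁺.
Mass: 8.54 × 111 = 947.9 g.

948 g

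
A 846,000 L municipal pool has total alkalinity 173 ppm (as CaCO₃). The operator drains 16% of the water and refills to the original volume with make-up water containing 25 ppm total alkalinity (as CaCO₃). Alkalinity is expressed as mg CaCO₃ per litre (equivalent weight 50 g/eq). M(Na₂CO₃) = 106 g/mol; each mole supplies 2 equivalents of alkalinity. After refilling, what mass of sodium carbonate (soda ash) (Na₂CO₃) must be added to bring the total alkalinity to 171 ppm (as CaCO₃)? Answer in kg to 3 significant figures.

After draining 16% and refilling: 173 × 0.84 + 25 × 0.16 = 149.32 ppm.
Deficit to target: 171 − 149.32 = 21.68 mg/L.
As CaCO₃: 21.68 mg/L × 846,000 L = 18,340 g; ÷ 50 g/eq ÷ 2 = 183.4 mol Na₂CO₃.
Mass: 183.4 × 106 = 19,440 g.

19.4 kg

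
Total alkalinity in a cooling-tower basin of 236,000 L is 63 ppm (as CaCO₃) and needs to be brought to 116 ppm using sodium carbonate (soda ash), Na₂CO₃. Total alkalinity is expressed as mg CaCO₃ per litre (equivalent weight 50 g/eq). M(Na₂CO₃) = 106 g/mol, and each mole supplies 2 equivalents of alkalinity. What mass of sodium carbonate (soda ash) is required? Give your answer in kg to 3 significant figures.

Alkalinity to add: (116 − 63) = 53 mg/L as CaCO₃ × 236,000 L = 12,510 g as CaCO₃.
Equivalents: 12,510 g ÷ 50 g/eq = 250.2 eq.
Each mole of Na₂CO₃ supplies 2 eq, so 250.2 / 2 = 125.1 mol.
Mass: 125.1 mol × 106 g/mol = 13,260 g.

13.3 kg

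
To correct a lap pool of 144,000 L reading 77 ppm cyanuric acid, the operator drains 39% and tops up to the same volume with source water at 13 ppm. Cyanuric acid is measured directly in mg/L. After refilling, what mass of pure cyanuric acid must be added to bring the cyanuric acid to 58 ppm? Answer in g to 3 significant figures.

858 g

After draining 39% and refilling: 77 × 0.61 + 13 × 0.39 = 52.04 ppm.
Deficit to target: 58 − 52.04 = 5.96 mg/L.
Mass: 5.96 mg/L × 144,000 L = 858.2 g cyanuric acid.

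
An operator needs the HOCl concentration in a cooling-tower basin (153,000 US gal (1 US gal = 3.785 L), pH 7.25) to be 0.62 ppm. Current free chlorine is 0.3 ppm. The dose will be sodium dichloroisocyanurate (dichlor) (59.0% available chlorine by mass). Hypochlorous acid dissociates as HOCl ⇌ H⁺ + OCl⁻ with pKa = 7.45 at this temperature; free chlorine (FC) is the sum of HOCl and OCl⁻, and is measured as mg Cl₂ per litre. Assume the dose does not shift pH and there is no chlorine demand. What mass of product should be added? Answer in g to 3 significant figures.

Volume: 153,000 US gal × 3.785 L/gal = 579,105 L.
[OCl⁻]/[HOCl] = 10^(pH − pKa) = 10^(7.25 − 7.45) = 0.631; fraction as HOCl = 1/(1 + 0.631) = 0.6131.
Free chlorine required for 0.62 ppm HOCl: 0.62 / 0.6131 = 1.011 ppm.
FC to add: 1.011 − 0.3 = 0.7112 mg/L as Cl₂.
Cl₂ equivalent: 0.7112 mg/L × 579,105 L = 411.9 g.
Product at 59.0% available Cl: 411.9 / 0.59 = 698.1 g.

698 g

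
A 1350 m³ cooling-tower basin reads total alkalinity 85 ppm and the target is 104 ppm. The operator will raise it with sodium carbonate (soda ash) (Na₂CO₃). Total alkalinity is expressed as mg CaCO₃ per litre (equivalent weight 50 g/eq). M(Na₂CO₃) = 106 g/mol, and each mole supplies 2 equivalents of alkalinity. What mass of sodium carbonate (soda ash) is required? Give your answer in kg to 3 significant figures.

27.2 kg

Volume: 1350 m³ = 1,350,000 L.
Alkalinity to add: (104 − 85) = 19 mg/L as CaCO₃ × 1,350,000 L = 25,650 g as CaCO₃.
Equivalents: 25,650 g ÷ 50 g/eq = 513 eq.
Each mole of Na₂CO₃ supplies 2 eq, so 513 / 2 = 256.5 mol.
Mass: 256.5 mol × 106 g/mol = 27,190 g.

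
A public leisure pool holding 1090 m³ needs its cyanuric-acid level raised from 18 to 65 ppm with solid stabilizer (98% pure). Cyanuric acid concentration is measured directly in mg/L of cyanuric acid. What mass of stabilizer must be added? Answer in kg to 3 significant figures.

Volume: 1090 m³ = 1,090,000 L.
CYA to add: (65 − 18) = 47 mg/L × 1,090,000 L = 51,230 g cyanuric acid.
At 98% purity: 51,230 / 0.98 = 52,280 g product.

52.3 kg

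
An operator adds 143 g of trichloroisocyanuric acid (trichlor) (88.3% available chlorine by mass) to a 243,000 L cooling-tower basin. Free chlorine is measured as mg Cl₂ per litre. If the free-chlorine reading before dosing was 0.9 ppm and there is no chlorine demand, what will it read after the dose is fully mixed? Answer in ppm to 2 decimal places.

Available chlorine delivered: 143 g × 0.883 = 126.3 g as Cl₂.
Concentration rise: 126.3 g / 243,000 L = 0.5196 mg/L = 0.52 ppm.
Final FC: 0.9 + 0.52 = 1.42 ppm.

1.42 ppm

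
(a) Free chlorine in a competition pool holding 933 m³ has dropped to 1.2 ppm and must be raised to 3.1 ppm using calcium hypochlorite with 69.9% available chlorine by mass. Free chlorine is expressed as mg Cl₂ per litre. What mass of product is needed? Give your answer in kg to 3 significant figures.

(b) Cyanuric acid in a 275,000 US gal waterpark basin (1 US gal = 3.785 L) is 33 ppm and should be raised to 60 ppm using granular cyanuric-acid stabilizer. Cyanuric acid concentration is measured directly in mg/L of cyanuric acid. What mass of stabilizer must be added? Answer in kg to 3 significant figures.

(a) 2.54 kg; (b) 28.1 kg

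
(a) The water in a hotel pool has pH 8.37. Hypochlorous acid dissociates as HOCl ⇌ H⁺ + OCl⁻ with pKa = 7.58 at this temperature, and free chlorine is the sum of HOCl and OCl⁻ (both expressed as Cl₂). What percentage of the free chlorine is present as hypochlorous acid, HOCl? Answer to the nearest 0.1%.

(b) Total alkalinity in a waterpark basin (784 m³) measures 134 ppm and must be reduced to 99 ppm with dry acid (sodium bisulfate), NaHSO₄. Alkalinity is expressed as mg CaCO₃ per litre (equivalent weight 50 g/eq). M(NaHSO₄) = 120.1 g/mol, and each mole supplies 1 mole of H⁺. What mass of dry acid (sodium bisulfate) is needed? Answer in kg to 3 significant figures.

(a) 14.0%; (b) 65.9 kg

(a) [OCl⁻]/[HOCl] = 10^(pH − pKa) = 10^(8.37 − 7.58) = 10^0.79 = 6.166.
(a) Fraction as HOCl = 1 / (1 + 6.166) = 0.1395.

(b) Volume: 784 m³ = 784,000 L.
(b) Alkalinity to neutralize: (134 − 99) = 35 mg/L as CaCO₃ × 784,000 L = 27,440 g as CaCO₃.
(b) Equivalents of H⁺ required: 27,440 ÷ 50 g/eq = 548.8 eq = 548.8 mol NaHSO₄.
(b) Mass of NaHSO₄: 548.8 × 120.1 = 65,910 g.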